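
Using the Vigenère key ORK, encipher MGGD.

AXQR

Repeat the key across the message: ORKO
M(12)+O(14): 26≡0 → A
G(6)+R(17): 23 → X
G(6)+K(10): 16 → Q
D(3)+O(14): 17 → R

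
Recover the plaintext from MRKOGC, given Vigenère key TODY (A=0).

TDHQNO

Repeat the key across the ciphertext: TODYTO
M(12)−T(19): -7≡19 → T
R(17)−O(14): 3 → D
K(10)−D(3): 7 → H
O(14)−Y(24): -10≡16 → Q
G(6)−T(19): -13≡13 → N
C(2)−O(14): -12≡14 → O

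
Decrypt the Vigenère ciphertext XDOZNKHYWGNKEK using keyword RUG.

GJIITEQEQPTENQ

Repeat the key across the ciphertext: RUGRUGRUGRUGRU
X(23)−R(17): 6 → G
D(3)−U(20): -17≡9 → J
O(14)−G(6): 8 → I
Z(25)−R(17): 8 → I
N(13)−U(20): -7≡19 → T
K(10)−G(6): 4 → E
H(7)−R(17): -10≡16 → Q
Y(24)−U(20): 4 → E
W(22)−G(6): 16 → Q
G(6)−R(17): -11≡15 → P
N(13)−U(20): -7≡19 → T
K(10)−G(6): 4 → E
E(4)−R(17): -13≡13 → N
K(10)−U(20): -10≡16 → Q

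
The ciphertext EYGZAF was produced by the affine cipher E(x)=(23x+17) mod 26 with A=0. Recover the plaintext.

The inverse of 23 mod 26 is 17, since 23·17=391≡1. Apply D(y)=17·(y−17) mod 26:
E(4): 17·(4−17)=-221≡13 → N
Y(24): 17·(24−17)=119≡15 → P
G(6): 17·(6−17)=-187≡21 → V
Z(25): 17·(25−17)=136≡6 → G
A(0): 17·(0−17)=-289≡23 → X
F(5): 17·(5−17)=-204≡4 → E

NPVGXE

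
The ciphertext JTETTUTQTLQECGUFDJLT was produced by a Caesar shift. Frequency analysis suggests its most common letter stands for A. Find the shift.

19

The most frequent ciphertext letter is T (appears 6 times).
T is position 19; A is position 0.
Shift = 19.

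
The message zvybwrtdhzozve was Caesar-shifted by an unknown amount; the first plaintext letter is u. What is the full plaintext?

From the crib: z(25)−u(20)=5, so the shift is 5.
Subtract 5 from each ciphertext letter:
z(25): 25−5=20 → u
v(21): 21−5=16 → q
y(24): 24−5=19 → t
b(1): 1−5=-4≡22 → w
w(22): 22−5=17 → r
r(17): 17−5=12 → m
t(19): 19−5=14 → o
d(3): 3−5=-2≡24 → y
h(7): 7−5=2 → c
z(25): 25−5=20 → u
o(14): 14−5=9 → j
z(25): 25−5=20 → u
v(21): 21−5=16 → q
e(4): 4−5=-1≡25 → z

uqtwrmoycujuqz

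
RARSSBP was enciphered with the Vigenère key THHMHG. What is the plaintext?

Repeat the key across the ciphertext: THHMHGT
R(17)−T(19): -2≡24 → Y
A(0)−H(7): -7≡19 → T
R(17)−H(7): 10 → K
S(18)−M(12): 6 → G
S(18)−H(7): 11 → L
B(1)−G(6): -5≡21 → V
P(15)−T(19): -4≡22 → W

YTKGLVW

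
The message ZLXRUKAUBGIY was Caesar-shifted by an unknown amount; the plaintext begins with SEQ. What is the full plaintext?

From the crib: Z(25)−S(18)=7, so the shift is 7.
Subtract 7 from each ciphertext letter:
Z(25): 25−7=18 → S
L(11): 11−7=4 → E
X(23): 23−7=16 → Q
R(17): 17−7=10 → K
U(20): 20−7=13 → N
K(10): 10−7=3 → D
A(0): 0−7=-7≡19 → T
U(20): 20−7=13 → N
B(1): 1−7=-6≡20 → U
G(6): 6−7=-1≡25 → Z
I(8): 8−7=1 → B
Y(24): 24−7=17 → R

SEQKNDTNUZBR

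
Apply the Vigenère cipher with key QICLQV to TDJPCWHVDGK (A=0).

JLLASRXDFRA

Repeat the key across the message: QICLQVQICLQ
T(19)+Q(16): 35≡9 → J
D(3)+I(8): 11 → L
J(9)+C(2): 11 → L
P(15)+L(11): 26≡0 → A
C(2)+Q(16): 18 → S
W(22)+V(21): 43≡17 → R
H(7)+Q(16): 23 → X
V(21)+I(8): 29≡3 → D
D(3)+C(2): 5 → F
G(6)+L(11): 17 → R
K(10)+Q(16): 26≡0 → A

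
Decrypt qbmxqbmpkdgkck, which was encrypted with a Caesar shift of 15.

bmxibmxavorvnv

q(16): 16−15=1 → b
b(1): 1−15=-14≡12 → m
m(12): 12−15=-3≡23 → x
x(23): 23−15=8 → i
q(16): 16−15=1 → b
b(1): 1−15=-14≡12 → m
m(12): 12−15=-3≡23 → x
p(15): 15−15=0 → a
k(10): 10−15=-5≡21 → v
d(3): 3−15=-12≡14 → o
g(6): 6−15=-9≡17 → r
k(10): 10−15=-5≡21 → v
c(2): 2−15=-13≡13 → n
k(10): 10−15=-5≡21 → v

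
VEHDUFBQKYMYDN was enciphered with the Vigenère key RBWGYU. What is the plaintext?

EDLXWLKPOSOEMM

Repeat the key across the ciphertext: RBWGYURBWGYURB
V(21)−R(17): 4 → E
E(4)−B(1): 3 → D
H(7)−W(22): -15≡11 → L
D(3)−G(6): -3≡23 → X
U(20)−Y(24): -4≡22 → W
F(5)−U(20): -15≡11 → L
B(1)−R(17): -16≡10 → K
Q(16)−B(1): 15 → P
K(10)−W(22): -12≡14 → O
Y(24)−G(6): 18 → S
M(12)−Y(24): -12≡14 → O
Y(24)−U(20): 4 → E
D(3)−R(17): -14≡12 → M
N(13)−B(1): 12 → M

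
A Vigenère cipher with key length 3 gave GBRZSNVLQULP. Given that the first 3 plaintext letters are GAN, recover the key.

ABE

Subtract each crib letter from the matching ciphertext letter (mod 26):
G(6)−G(6)=0 → A
B(1)−A(0)=1 → B
R(17)−N(13)=4 → E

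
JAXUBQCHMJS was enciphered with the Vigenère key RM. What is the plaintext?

SOGIKELVVXB

Repeat the key across the ciphertext: RMRMRMRMRMR
J(9)−R(17): -8≡18 → S
A(0)−M(12): -12≡14 → O
X(23)−R(17): 6 → G
U(20)−M(12): 8 → I
B(1)−R(17): -16≡10 → K
Q(16)−M(12): 4 → E
C(2)−R(17): -15≡11 → L
H(7)−M(12): -5≡21 → V
M(12)−R(17): -5≡21 → V
J(9)−M(12): -3≡23 → X
S(18)−R(17): 1 → B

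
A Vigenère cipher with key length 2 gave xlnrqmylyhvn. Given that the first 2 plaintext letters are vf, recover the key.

cg

Subtract each crib letter from the matching ciphertext letter (mod 26):
x(23)−v(21)=2 → c
l(11)−f(5)=6 → g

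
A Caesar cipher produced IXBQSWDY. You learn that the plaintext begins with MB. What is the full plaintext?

MBFUWAHC

From the crib: I(8)−M(12)=-4≡22, so the shift is 22.
Subtract 22 from each ciphertext letter:
I(8): 8−22=-14≡12 → M
X(23): 23−22=1 → B
B(1): 1−22=-21≡5 → F
Q(16): 16−22=-6≡20 → U
S(18): 18−22=-4≡22 → W
W(22): 22−22=0 → A
D(3): 3−22=-19≡7 → H
Y(24): 24−22=2 → C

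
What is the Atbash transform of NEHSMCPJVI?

MVSHNXKQER

N(13) → M(12)
E(4) → V(21)
H(7) → S(18)
S(18) → H(7)
M(12) → N(13)
C(2) → X(23)
P(15) → K(10)
J(9) → Q(16)
V(21) → E(4)
I(8) → R(17)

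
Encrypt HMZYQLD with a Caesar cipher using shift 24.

FKXWOJB

H(7): 7+24=31≡5 → F
M(12): 12+24=36≡10 → K
Z(25): 25+24=49≡23 → X
Y(24): 24+24=48≡22 → W
Q(16): 16+24=40≡14 → O
L(11): 11+24=35≡9 → J
D(3): 3+24=27≡1 → B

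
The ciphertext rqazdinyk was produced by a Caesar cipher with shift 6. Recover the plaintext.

r(17): 17−6=11 → l
q(16): 16−6=10 → k
a(0): 0−6=-6≡20 → u
z(25): 25−6=19 → t
d(3): 3−6=-3≡23 → x
i(8): 8−6=2 → c
n(13): 13−6=7 → h
y(24): 24−6=18 → s
k(10): 10−6=4 → e

lkutxchse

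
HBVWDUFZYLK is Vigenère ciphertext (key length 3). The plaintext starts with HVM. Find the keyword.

Subtract each crib letter from the matching ciphertext letter (mod 26):
H(7)−H(7)=0 → A
B(1)−V(21)=-20≡6 → G
V(21)−M(12)=9 → J

AGJ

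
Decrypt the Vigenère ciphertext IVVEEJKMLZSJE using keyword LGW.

XPZTYNZGPOMNT

Repeat the key across the ciphertext: LGWLGWLGWLGWL
I(8)−L(11): -3≡23 → X
V(21)−G(6): 15 → P
V(21)−W(22): -1≡25 → Z
E(4)−L(11): -7≡19 → T
E(4)−G(6): -2≡24 → Y
J(9)−W(22): -13≡13 → N
K(10)−L(11): -1≡25 → Z
M(12)−G(6): 6 → G
L(11)−W(22): -11≡15 → P
Z(25)−L(11): 14 → O
S(18)−G(6): 12 → M
J(9)−W(22): -13≡13 → N
E(4)−L(11): -7≡19 → T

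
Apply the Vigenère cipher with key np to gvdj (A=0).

tkqy

Repeat the key across the message: npnp
g(6)+n(13): 19 → t
v(21)+p(15): 36≡10 → k
d(3)+n(13): 16 → q
j(9)+p(15): 24 → y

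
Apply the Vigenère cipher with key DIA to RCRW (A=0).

UKRZ

Repeat the key across the message: DIAD
R(17)+D(3): 20 → U
C(2)+I(8): 10 → K
R(17)+A(0): 17 → R
W(22)+D(3): 25 → Z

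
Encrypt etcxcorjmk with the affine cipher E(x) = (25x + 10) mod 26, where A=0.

griniwtbya

e(4): 25·4+10=110≡6 → g
t(19): 25·19+10=485≡17 → r
c(2): 25·2+10=60≡8 → i
x(23): 25·23+10=585≡13 → n
c(2): 25·2+10=60≡8 → i
o(14): 25·14+10=360≡22 → w
r(17): 25·17+10=435≡19 → t
j(9): 25·9+10=235≡1 → b
m(12): 25·12+10=310≡24 → y
k(10): 25·10+10=260≡0 → a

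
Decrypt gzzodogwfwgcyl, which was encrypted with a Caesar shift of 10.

g(6): 6−10=-4≡22 → w
z(25): 25−10=15 → p
z(25): 25−10=15 → p
o(14): 14−10=4 → e
d(3): 3−10=-7≡19 → t
o(14): 14−10=4 → e
g(6): 6−10=-4≡22 → w
w(22): 22−10=12 → m
f(5): 5−10=-5≡21 → v
w(22): 22−10=12 → m
g(6): 6−10=-4≡22 → w
c(2): 2−10=-8≡18 → s
y(24): 24−10=14 → o
l(11): 11−10=1 → b

wppetewmvmwsob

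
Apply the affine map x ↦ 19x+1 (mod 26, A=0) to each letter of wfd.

w(22): 19·22+1=419≡3 → d
f(5): 19·5+1=96≡18 → s
d(3): 19·3+1=58≡6 → g

dsg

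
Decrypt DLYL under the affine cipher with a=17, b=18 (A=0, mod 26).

The inverse of 17 mod 26 is 23, since 17·23=391≡1. Apply D(y)=23·(y−18) mod 26:
D(3): 23·(3−18)=-345≡19 → T
L(11): 23·(11−18)=-161≡21 → V
Y(24): 23·(24−18)=138≡8 → I
L(11): 23·(11−18)=-161≡21 → V

TVIV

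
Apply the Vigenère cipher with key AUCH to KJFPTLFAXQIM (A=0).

KDHWTFHHXKKT

Repeat the key across the message: AUCHAUCHAUCH
K(10)+A(0): 10 → K
J(9)+U(20): 29≡3 → D
F(5)+C(2): 7 → H
P(15)+H(7): 22 → W
T(19)+A(0): 19 → T
L(11)+U(20): 31≡5 → F
F(5)+C(2): 7 → H
A(0)+H(7): 7 → H
X(23)+A(0): 23 → X
Q(16)+U(20): 36≡10 → K
I(8)+C(2): 10 → K
M(12)+H(7): 19 → T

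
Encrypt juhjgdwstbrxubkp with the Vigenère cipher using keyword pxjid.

Repeat the key across the message: pxjidpxjidpxjidp
j(9)+p(15): 24 → y
u(20)+x(23): 43≡17 → r
h(7)+j(9): 16 → q
j(9)+i(8): 17 → r
g(6)+d(3): 9 → j
d(3)+p(15): 18 → s
w(22)+x(23): 45≡19 → t
s(18)+j(9): 27≡1 → b
t(19)+i(8): 27≡1 → b
b(1)+d(3): 4 → e
r(17)+p(15): 32≡6 → g
x(23)+x(23): 46≡20 → u
u(20)+j(9): 29≡3 → d
b(1)+i(8): 9 → j
k(10)+d(3): 13 → n
p(15)+p(15): 30≡4 → e

yrqrjstbbegudjne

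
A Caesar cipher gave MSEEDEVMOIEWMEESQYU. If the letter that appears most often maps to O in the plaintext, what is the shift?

16

The most frequent ciphertext letter is E (appears 6 times).
E is position 4; O is position 14.
Shift = -10≡16.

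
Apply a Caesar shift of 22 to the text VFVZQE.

V(21): 21+22=43≡17 → R
F(5): 5+22=27≡1 → B
V(21): 21+22=43≡17 → R
Z(25): 25+22=47≡21 → V
Q(16): 16+22=38≡12 → M
E(4): 4+22=26≡0 → A

RBRVMA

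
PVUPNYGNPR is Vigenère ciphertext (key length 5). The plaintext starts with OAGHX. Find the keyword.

BVOIQ

Subtract each crib letter from the matching ciphertext letter (mod 26):
P(15)−O(14)=1 → B
V(21)−A(0)=21 → V
U(20)−G(6)=14 → O
P(15)−H(7)=8 → I
N(13)−X(23)=-10≡16 → Q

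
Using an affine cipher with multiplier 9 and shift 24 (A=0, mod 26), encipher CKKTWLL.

C(2): 9·2+24=42≡16 → Q
K(10): 9·10+24=114≡10 → K
K(10): 9·10+24=114≡10 → K
T(19): 9·19+24=195≡13 → N
W(22): 9·22+24=222≡14 → O
L(11): 9·11+24=123≡19 → T
L(11): 9·11+24=123≡19 → T

QKKNOTT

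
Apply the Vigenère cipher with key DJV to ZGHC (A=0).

Repeat the key across the message: DJVD
Z(25)+D(3): 28≡2 → C
G(6)+J(9): 15 → P
H(7)+V(21): 28≡2 → C
C(2)+D(3): 5 → F

CPCF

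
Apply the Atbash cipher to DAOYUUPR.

WZLBFFKI

D(3) → W(22)
A(0) → Z(25)
O(14) → L(11)
Y(24) → B(1)
U(20) → F(5)
U(20) → F(5)
P(15) → K(10)
R(17) → I(8)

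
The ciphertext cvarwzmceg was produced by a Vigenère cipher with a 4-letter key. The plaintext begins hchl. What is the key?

Subtract each crib letter from the matching ciphertext letter (mod 26):
c(2)−h(7)=-5≡21 → v
v(21)−c(2)=19 → t
a(0)−h(7)=-7≡19 → t
r(17)−l(11)=6 → g

vttg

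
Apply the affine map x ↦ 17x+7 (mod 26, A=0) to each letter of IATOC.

NHSLP

I(8): 17·8+7=143≡13 → N
A(0): 17·0+7=7 → H
T(19): 17·19+7=330≡18 → S
O(14): 17·14+7=245≡11 → L
C(2): 17·2+7=41≡15 → P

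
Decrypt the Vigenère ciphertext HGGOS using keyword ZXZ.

IJHPV

Repeat the key across the ciphertext: ZXZZX
H(7)−Z(25): -18≡8 → I
G(6)−X(23): -17≡9 → J
G(6)−Z(25): -19≡7 → H
O(14)−Z(25): -11≡15 → P
S(18)−X(23): -5≡21 → V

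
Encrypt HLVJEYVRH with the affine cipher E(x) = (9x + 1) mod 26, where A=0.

MWIELJIYM

H(7): 9·7+1=64≡12 → M
L(11): 9·11+1=100≡22 → W
V(21): 9·21+1=190≡8 → I
J(9): 9·9+1=82≡4 → E
E(4): 9·4+1=37≡11 → L
Y(24): 9·24+1=217≡9 → J
V(21): 9·21+1=190≡8 → I
R(17): 9·17+1=154≡24 → Y
H(7): 9·7+1=64≡12 → M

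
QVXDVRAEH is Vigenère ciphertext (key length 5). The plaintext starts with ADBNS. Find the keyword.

Subtract each crib letter from the matching ciphertext letter (mod 26):
Q(16)−A(0)=16 → Q
V(21)−D(3)=18 → S
X(23)−B(1)=22 → W
D(3)−N(13)=-10≡16 → Q
V(21)−S(18)=3 → D

QSWQD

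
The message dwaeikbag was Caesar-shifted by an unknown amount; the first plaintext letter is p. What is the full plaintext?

pimquwnms

From the crib: d(3)−p(15)=-12≡14, so the shift is 14.
Subtract 14 from each ciphertext letter:
d(3): 3−14=-11≡15 → p
w(22): 22−14=8 → i
a(0): 0−14=-14≡12 → m
e(4): 4−14=-10≡16 → q
i(8): 8−14=-6≡20 → u
k(10): 10−14=-4≡22 → w
b(1): 1−14=-13≡13 → n
a(0): 0−14=-14≡12 → m
g(6): 6−14=-8≡18 → s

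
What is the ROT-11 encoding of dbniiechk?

d(3): 3+11=14 → o
b(1): 1+11=12 → m
n(13): 13+11=24 → y
i(8): 8+11=19 → t
i(8): 8+11=19 → t
e(4): 4+11=15 → p
c(2): 2+11=13 → n
h(7): 7+11=18 → s
k(10): 10+11=21 → v

omyttpnsv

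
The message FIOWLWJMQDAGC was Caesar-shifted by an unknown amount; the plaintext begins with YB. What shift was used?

7

From the crib: F(5)−Y(24)=-19≡7, so the shift is 7.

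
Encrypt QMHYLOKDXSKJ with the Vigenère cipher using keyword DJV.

Repeat the key across the message: DJVDJVDJVDJV
Q(16)+D(3): 19 → T
M(12)+J(9): 21 → V
H(7)+V(21): 28≡2 → C
Y(24)+D(3): 27≡1 → B
L(11)+J(9): 20 → U
O(14)+V(21): 35≡9 → J
K(10)+D(3): 13 → N
D(3)+J(9): 12 → M
X(23)+V(21): 44≡18 → S
S(18)+D(3): 21 → V
K(10)+J(9): 19 → T
J(9)+V(21): 30≡4 → E

TVCBUJNMSVTE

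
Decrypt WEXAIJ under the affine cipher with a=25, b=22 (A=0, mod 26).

ASZWON

The inverse of 25 mod 26 is 25, since 25·25=625≡1. Apply D(y)=25·(y−22) mod 26:
W(22): 25·(22−22)=0 → A
E(4): 25·(4−22)=-450≡18 → S
X(23): 25·(23−22)=25 → Z
A(0): 25·(0−22)=-550≡22 → W
I(8): 25·(8−22)=-350≡14 → O
J(9): 25·(9−22)=-325≡13 → N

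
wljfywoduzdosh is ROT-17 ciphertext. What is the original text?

fusohfxmdimxbq

w(22): 22−17=5 → f
l(11): 11−17=-6≡20 → u
j(9): 9−17=-8≡18 → s
f(5): 5−17=-12≡14 → o
y(24): 24−17=7 → h
w(22): 22−17=5 → f
o(14): 14−17=-3≡23 → x
d(3): 3−17=-14≡12 → m
u(20): 20−17=3 → d
z(25): 25−17=8 → i
d(3): 3−17=-14≡12 → m
o(14): 14−17=-3≡23 → x
s(18): 18−17=1 → b
h(7): 7−17=-10≡16 → q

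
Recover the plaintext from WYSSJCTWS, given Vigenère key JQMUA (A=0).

Repeat the key across the ciphertext: JQMUAJQMU
W(22)−J(9): 13 → N
Y(24)−Q(16): 8 → I
S(18)−M(12): 6 → G
S(18)−U(20): -2≡24 → Y
J(9)−A(0): 9 → J
C(2)−J(9): -7≡19 → T
T(19)−Q(16): 3 → D
W(22)−M(12): 10 → K
S(18)−U(20): -2≡24 → Y

NIGYJTDKY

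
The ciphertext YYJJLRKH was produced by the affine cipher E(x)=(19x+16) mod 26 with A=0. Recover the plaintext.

KKBBXLMF

The inverse of 19 mod 26 is 11, since 19·11=209≡1. Apply D(y)=11·(y−16) mod 26:
Y(24): 11·(24−16)=88≡10 → K
Y(24): 11·(24−16)=88≡10 → K
J(9): 11·(9−16)=-77≡1 → B
J(9): 11·(9−16)=-77≡1 → B
L(11): 11·(11−16)=-55≡23 → X
R(17): 11·(17−16)=11 → L
K(10): 11·(10−16)=-66≡12 → M
H(7): 11·(7−16)=-99≡5 → F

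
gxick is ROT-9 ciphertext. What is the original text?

g(6): 6−9=-3≡23 → x
x(23): 23−9=14 → o
i(8): 8−9=-1≡25 → z
c(2): 2−9=-7≡19 → t
k(10): 10−9=1 → b

xoztb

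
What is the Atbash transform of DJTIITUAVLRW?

D(3) → W(22)
J(9) → Q(16)
T(19) → G(6)
I(8) → R(17)
I(8) → R(17)
T(19) → G(6)
U(20) → F(5)
A(0) → Z(25)
V(21) → E(4)
L(11) → O(14)
R(17) → I(8)
W(22) → D(3)

WQGRRGFZEOID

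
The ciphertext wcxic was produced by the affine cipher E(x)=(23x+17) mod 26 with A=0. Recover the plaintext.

hfydf

The inverse of 23 mod 26 is 17, since 23·17=391≡1. Apply D(y)=17·(y−17) mod 26:
w(22): 17·(22−17)=85≡7 → h
c(2): 17·(2−17)=-255≡5 → f
x(23): 17·(23−17)=102≡24 → y
i(8): 17·(8−17)=-153≡3 → d
c(2): 17·(2−17)=-255≡5 → f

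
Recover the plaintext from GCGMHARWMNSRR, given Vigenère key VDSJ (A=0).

LZODMXZNRKAIW

Repeat the key across the ciphertext: VDSJVDSJVDSJV
G(6)−V(21): -15≡11 → L
C(2)−D(3): -1≡25 → Z
G(6)−S(18): -12≡14 → O
M(12)−J(9): 3 → D
H(7)−V(21): -14≡12 → M
A(0)−D(3): -3≡23 → X
R(17)−S(18): -1≡25 → Z
W(22)−J(9): 13 → N
M(12)−V(21): -9≡17 → R
N(13)−D(3): 10 → K
S(18)−S(18): 0 → A
R(17)−J(9): 8 → I
R(17)−V(21): -4≡22 → W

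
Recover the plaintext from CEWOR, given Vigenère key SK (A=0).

KUEEZ

Repeat the key across the ciphertext: SKSKS
C(2)−S(18): -16≡10 → K
E(4)−K(10): -6≡20 → U
W(22)−S(18): 4 → E
O(14)−K(10): 4 → E
R(17)−S(18): -1≡25 → Z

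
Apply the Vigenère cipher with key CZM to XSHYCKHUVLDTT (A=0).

ZRTABWJTHNCFV

Repeat the key across the message: CZMCZMCZMCZMC
X(23)+C(2): 25 → Z
S(18)+Z(25): 43≡17 → R
H(7)+M(12): 19 → T
Y(24)+C(2): 26≡0 → A
C(2)+Z(25): 27≡1 → B
K(10)+M(12): 22 → W
H(7)+C(2): 9 → J
U(20)+Z(25): 45≡19 → T
V(21)+M(12): 33≡7 → H
L(11)+C(2): 13 → N
D(3)+Z(25): 28≡2 → C
T(19)+M(12): 31≡5 → F
T(19)+C(2): 21 → V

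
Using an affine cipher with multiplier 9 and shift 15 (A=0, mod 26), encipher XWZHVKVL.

OFGAWBWK

X(23): 9·23+15=222≡14 → O
W(22): 9·22+15=213≡5 → F
Z(25): 9·25+15=240≡6 → G
H(7): 9·7+15=78≡0 → A
V(21): 9·21+15=204≡22 → W
K(10): 9·10+15=105≡1 → B
V(21): 9·21+15=204≡22 → W
L(11): 9·11+15=114≡10 → K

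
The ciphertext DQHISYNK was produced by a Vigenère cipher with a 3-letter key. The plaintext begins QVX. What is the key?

Subtract each crib letter from the matching ciphertext letter (mod 26):
D(3)−Q(16)=-13≡13 → N
Q(16)−V(21)=-5≡21 → V
H(7)−X(23)=-16≡10 → K

NVK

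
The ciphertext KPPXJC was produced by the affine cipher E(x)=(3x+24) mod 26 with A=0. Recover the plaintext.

EXXRVK

The inverse of 3 mod 26 is 9, since 3·9=27≡1. Apply D(y)=9·(y−24) mod 26:
K(10): 9·(10−24)=-126≡4 → E
P(15): 9·(15−24)=-81≡23 → X
P(15): 9·(15−24)=-81≡23 → X
X(23): 9·(23−24)=-9≡17 → R
J(9): 9·(9−24)=-135≡21 → V
C(2): 9·(2−24)=-198≡10 → K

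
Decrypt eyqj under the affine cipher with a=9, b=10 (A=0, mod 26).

iqsx

The inverse of 9 mod 26 is 3, since 9·3=27≡1. Apply D(y)=3·(y−10) mod 26:
e(4): 3·(4−10)=-18≡8 → i
y(24): 3·(24−10)=42≡16 → q
q(16): 3·(16−10)=18 → s
j(9): 3·(9−10)=-3≡23 → x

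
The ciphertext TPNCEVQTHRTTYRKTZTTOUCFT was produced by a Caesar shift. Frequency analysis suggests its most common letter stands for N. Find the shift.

The most frequent ciphertext letter is T (appears 8 times).
T is position 19; N is position 13.
Shift = 6.

6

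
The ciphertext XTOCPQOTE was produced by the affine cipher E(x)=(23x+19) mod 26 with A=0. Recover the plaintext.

The inverse of 23 mod 26 is 17, since 23·17=391≡1. Apply D(y)=17·(y−19) mod 26:
X(23): 17·(23−19)=68≡16 → Q
T(19): 17·(19−19)=0 → A
O(14): 17·(14−19)=-85≡19 → T
C(2): 17·(2−19)=-289≡23 → X
P(15): 17·(15−19)=-68≡10 → K
Q(16): 17·(16−19)=-51≡1 → B
O(14): 17·(14−19)=-85≡19 → T
T(19): 17·(19−19)=0 → A
E(4): 17·(4−19)=-255≡5 → F

QATXKBTAF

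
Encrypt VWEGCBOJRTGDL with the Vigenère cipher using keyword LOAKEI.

GKEQGJZXRDKLW

Repeat the key across the message: LOAKEILOAKEIL
V(21)+L(11): 32≡6 → G
W(22)+O(14): 36≡10 → K
E(4)+A(0): 4 → E
G(6)+K(10): 16 → Q
C(2)+E(4): 6 → G
B(1)+I(8): 9 → J
O(14)+L(11): 25 → Z
J(9)+O(14): 23 → X
R(17)+A(0): 17 → R
T(19)+K(10): 29≡3 → D
G(6)+E(4): 10 → K
D(3)+I(8): 11 → L
L(11)+L(11): 22 → W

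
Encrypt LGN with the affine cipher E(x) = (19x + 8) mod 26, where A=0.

L(11): 19·11+8=217≡9 → J
G(6): 19·6+8=122≡18 → S
N(13): 19·13+8=255≡21 → V

JSV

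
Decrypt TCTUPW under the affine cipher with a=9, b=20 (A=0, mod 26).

XYXALG

The inverse of 9 mod 26 is 3, since 9·3=27≡1. Apply D(y)=3·(y−20) mod 26:
T(19): 3·(19−20)=-3≡23 → X
C(2): 3·(2−20)=-54≡24 → Y
T(19): 3·(19−20)=-3≡23 → X
U(20): 3·(20−20)=0 → A
P(15): 3·(15−20)=-15≡11 → L
W(22): 3·(22−20)=6 → G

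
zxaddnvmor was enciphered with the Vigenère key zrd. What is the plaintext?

agxemkwvls

Repeat the key across the ciphertext: zrdzrdzrdz
z(25)−z(25): 0 → a
x(23)−r(17): 6 → g
a(0)−d(3): -3≡23 → x
d(3)−z(25): -22≡4 → e
d(3)−r(17): -14≡12 → m
n(13)−d(3): 10 → k
v(21)−z(25): -4≡22 → w
m(12)−r(17): -5≡21 → v
o(14)−d(3): 11 → l
r(17)−z(25): -8≡18 → s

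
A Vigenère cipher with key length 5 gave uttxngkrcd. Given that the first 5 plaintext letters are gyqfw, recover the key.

Subtract each crib letter from the matching ciphertext letter (mod 26):
u(20)−g(6)=14 → o
t(19)−y(24)=-5≡21 → v
t(19)−q(16)=3 → d
x(23)−f(5)=18 → s
n(13)−w(22)=-9≡17 → r

ovdsr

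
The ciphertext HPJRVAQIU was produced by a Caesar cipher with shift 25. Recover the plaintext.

H(7): 7−25=-18≡8 → I
P(15): 15−25=-10≡16 → Q
J(9): 9−25=-16≡10 → K
R(17): 17−25=-8≡18 → S
V(21): 21−25=-4≡22 → W
A(0): 0−25=-25≡1 → B
Q(16): 16−25=-9≡17 → R
I(8): 8−25=-17≡9 → J
U(20): 20−25=-5≡21 → V

IQKSWBRJV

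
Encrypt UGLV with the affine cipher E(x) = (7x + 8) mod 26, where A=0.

U(20): 7·20+8=148≡18 → S
G(6): 7·6+8=50≡24 → Y
L(11): 7·11+8=85≡7 → H
V(21): 7·21+8=155≡25 → Z

SYHZ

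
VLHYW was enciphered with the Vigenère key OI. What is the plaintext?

HDTQI

Repeat the key across the ciphertext: OIOIO
V(21)−O(14): 7 → H
L(11)−I(8): 3 → D
H(7)−O(14): -7≡19 → T
Y(24)−I(8): 16 → Q
W(22)−O(14): 8 → I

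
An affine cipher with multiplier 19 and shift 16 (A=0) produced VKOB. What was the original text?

The inverse of 19 mod 26 is 11, since 19·11=209≡1. Apply D(y)=11·(y−16) mod 26:
V(21): 11·(21−16)=55≡3 → D
K(10): 11·(10−16)=-66≡12 → M
O(14): 11·(14−16)=-22≡4 → E
B(1): 11·(1−16)=-165≡17 → R

DMER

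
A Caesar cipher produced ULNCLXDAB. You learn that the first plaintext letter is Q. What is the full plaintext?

From the crib: U(20)−Q(16)=4, so the shift is 4.
Subtract 4 from each ciphertext letter:
U(20): 20−4=16 → Q
L(11): 11−4=7 → H
N(13): 13−4=9 → J
C(2): 2−4=-2≡24 → Y
L(11): 11−4=7 → H
X(23): 23−4=19 → T
D(3): 3−4=-1≡25 → Z
A(0): 0−4=-4≡22 → W
B(1): 1−4=-3≡23 → X

QHJYHTZWX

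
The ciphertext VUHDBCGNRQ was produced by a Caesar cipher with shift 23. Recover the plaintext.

YXKGEFJQUT

V(21): 21−23=-2≡24 → Y
U(20): 20−23=-3≡23 → X
H(7): 7−23=-16≡10 → K
D(3): 3−23=-20≡6 → G
B(1): 1−23=-22≡4 → E
C(2): 2−23=-21≡5 → F
G(6): 6−23=-17≡9 → J
N(13): 13−23=-10≡16 → Q
R(17): 17−23=-6≡20 → U
Q(16): 16−23=-7≡19 → T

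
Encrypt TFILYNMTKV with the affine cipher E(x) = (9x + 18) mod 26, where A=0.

T(19): 9·19+18=189≡7 → H
F(5): 9·5+18=63≡11 → L
I(8): 9·8+18=90≡12 → M
L(11): 9·11+18=117≡13 → N
Y(24): 9·24+18=234≡0 → A
N(13): 9·13+18=135≡5 → F
M(12): 9·12+18=126≡22 → W
T(19): 9·19+18=189≡7 → H
K(10): 9·10+18=108≡4 → E
V(21): 9·21+18=207≡25 → Z

HLMNAFWHEZ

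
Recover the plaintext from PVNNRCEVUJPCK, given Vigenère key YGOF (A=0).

RPZITWQQWDBXM

Repeat the key across the ciphertext: YGOFYGOFYGOFY
P(15)−Y(24): -9≡17 → R
V(21)−G(6): 15 → P
N(13)−O(14): -1≡25 → Z
N(13)−F(5): 8 → I
R(17)−Y(24): -7≡19 → T
C(2)−G(6): -4≡22 → W
E(4)−O(14): -10≡16 → Q
V(21)−F(5): 16 → Q
U(20)−Y(24): -4≡22 → W
J(9)−G(6): 3 → D
P(15)−O(14): 1 → B
C(2)−F(5): -3≡23 → X
K(10)−Y(24): -14≡12 → M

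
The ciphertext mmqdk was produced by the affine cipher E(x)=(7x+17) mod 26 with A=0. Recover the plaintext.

The inverse of 7 mod 26 is 15, since 7·15=105≡1. Apply D(y)=15·(y−17) mod 26:
m(12): 15·(12−17)=-75≡3 → d
m(12): 15·(12−17)=-75≡3 → d
q(16): 15·(16−17)=-15≡11 → l
d(3): 15·(3−17)=-210≡24 → y
k(10): 15·(10−17)=-105≡25 → z

ddlyz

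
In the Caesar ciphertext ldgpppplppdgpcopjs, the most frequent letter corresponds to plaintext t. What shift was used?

22

The most frequent ciphertext letter is p (appears 8 times).
p is position 15; t is position 19.
Shift = -4≡22.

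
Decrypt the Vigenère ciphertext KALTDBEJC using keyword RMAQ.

TOLDMPETL

Repeat the key across the ciphertext: RMAQRMAQR
K(10)−R(17): -7≡19 → T
A(0)−M(12): -12≡14 → O
L(11)−A(0): 11 → L
T(19)−Q(16): 3 → D
D(3)−R(17): -14≡12 → M
B(1)−M(12): -11≡15 → P
E(4)−A(0): 4 → E
J(9)−Q(16): -7≡19 → T
C(2)−R(17): -15≡11 → L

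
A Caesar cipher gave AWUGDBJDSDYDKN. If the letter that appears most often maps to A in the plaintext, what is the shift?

3

The most frequent ciphertext letter is D (appears 4 times).
D is position 3; A is position 0.
Shift = 3.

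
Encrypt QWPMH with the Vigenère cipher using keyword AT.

QPPFH

Repeat the key across the message: ATATA
Q(16)+A(0): 16 → Q
W(22)+T(19): 41≡15 → P
P(15)+A(0): 15 → P
M(12)+T(19): 31≡5 → F
H(7)+A(0): 7 → H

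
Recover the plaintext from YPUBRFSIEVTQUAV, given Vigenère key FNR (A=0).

Repeat the key across the ciphertext: FNRFNRFNRFNRFNR
Y(24)−F(5): 19 → T
P(15)−N(13): 2 → C
U(20)−R(17): 3 → D
B(1)−F(5): -4≡22 → W
R(17)−N(13): 4 → E
F(5)−R(17): -12≡14 → O
S(18)−F(5): 13 → N
I(8)−N(13): -5≡21 → V
E(4)−R(17): -13≡13 → N
V(21)−F(5): 16 → Q
T(19)−N(13): 6 → G
Q(16)−R(17): -1≡25 → Z
U(20)−F(5): 15 → P
A(0)−N(13): -13≡13 → N
V(21)−R(17): 4 → E

TCDWEONVNQGZPNE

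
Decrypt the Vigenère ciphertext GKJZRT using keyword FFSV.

BFREMO

Repeat the key across the ciphertext: FFSVFF
G(6)−F(5): 1 → B
K(10)−F(5): 5 → F
J(9)−S(18): -9≡17 → R
Z(25)−V(21): 4 → E
R(17)−F(5): 12 → M
T(19)−F(5): 14 → O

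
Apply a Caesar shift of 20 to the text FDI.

ZXC

F(5): 5+20=25 → Z
D(3): 3+20=23 → X
I(8): 8+20=28≡2 → C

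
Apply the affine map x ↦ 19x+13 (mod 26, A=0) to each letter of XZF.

X(23): 19·23+13=450≡8 → I
Z(25): 19·25+13=488≡20 → U
F(5): 19·5+13=108≡4 → E

IUE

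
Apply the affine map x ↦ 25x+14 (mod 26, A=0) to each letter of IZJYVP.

GPFQTZ

I(8): 25·8+14=214≡6 → G
Z(25): 25·25+14=639≡15 → P
J(9): 25·9+14=239≡5 → F
Y(24): 25·24+14=614≡16 → Q
V(21): 25·21+14=539≡19 → T
P(15): 25·15+14=389≡25 → Z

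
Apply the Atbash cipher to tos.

glh

t(19) → g(6)
o(14) → l(11)
s(18) → h(7)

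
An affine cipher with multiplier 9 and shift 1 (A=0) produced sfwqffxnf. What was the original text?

The inverse of 9 mod 26 is 3, since 9·3=27≡1. Apply D(y)=3·(y−1) mod 26:
s(18): 3·(18−1)=51≡25 → z
f(5): 3·(5−1)=12 → m
w(22): 3·(22−1)=63≡11 → l
q(16): 3·(16−1)=45≡19 → t
f(5): 3·(5−1)=12 → m
f(5): 3·(5−1)=12 → m
x(23): 3·(23−1)=66≡14 → o
n(13): 3·(13−1)=36≡10 → k
f(5): 3·(5−1)=12 → m

zmltmmokm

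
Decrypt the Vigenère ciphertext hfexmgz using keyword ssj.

pnvfuxh

Repeat the key across the ciphertext: ssjssjs
h(7)−s(18): -11≡15 → p
f(5)−s(18): -13≡13 → n
e(4)−j(9): -5≡21 → v
x(23)−s(18): 5 → f
m(12)−s(18): -6≡20 → u
g(6)−j(9): -3≡23 → x
z(25)−s(18): 7 → h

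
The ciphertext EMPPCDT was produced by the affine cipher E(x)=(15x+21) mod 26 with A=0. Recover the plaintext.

The inverse of 15 mod 26 is 7, since 15·7=105≡1. Apply D(y)=7·(y−21) mod 26:
E(4): 7·(4−21)=-119≡11 → L
M(12): 7·(12−21)=-63≡15 → P
P(15): 7·(15−21)=-42≡10 → K
P(15): 7·(15−21)=-42≡10 → K
C(2): 7·(2−21)=-133≡23 → X
D(3): 7·(3−21)=-126≡4 → E
T(19): 7·(19−21)=-14≡12 → M

LPKKXEM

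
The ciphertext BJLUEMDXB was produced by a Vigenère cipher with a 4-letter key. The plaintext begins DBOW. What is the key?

YIXY

Subtract each crib letter from the matching ciphertext letter (mod 26):
B(1)−D(3)=-2≡24 → Y
J(9)−B(1)=8 → I
L(11)−O(14)=-3≡23 → X
U(20)−W(22)=-2≡24 → Y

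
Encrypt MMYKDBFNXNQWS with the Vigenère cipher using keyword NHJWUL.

ZTHGXMSUGJKHF

Repeat the key across the message: NHJWULNHJWULN
M(12)+N(13): 25 → Z
M(12)+H(7): 19 → T
Y(24)+J(9): 33≡7 → H
K(10)+W(22): 32≡6 → G
D(3)+U(20): 23 → X
B(1)+L(11): 12 → M
F(5)+N(13): 18 → S
N(13)+H(7): 20 → U
X(23)+J(9): 32≡6 → G
N(13)+W(22): 35≡9 → J
Q(16)+U(20): 36≡10 → K
W(22)+L(11): 33≡7 → H
S(18)+N(13): 31≡5 → F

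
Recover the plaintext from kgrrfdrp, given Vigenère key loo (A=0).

zsdgrpgb

Repeat the key across the ciphertext: looloolo
k(10)−l(11): -1≡25 → z
g(6)−o(14): -8≡18 → s
r(17)−o(14): 3 → d
r(17)−l(11): 6 → g
f(5)−o(14): -9≡17 → r
d(3)−o(14): -11≡15 → p
r(17)−l(11): 6 → g
p(15)−o(14): 1 → b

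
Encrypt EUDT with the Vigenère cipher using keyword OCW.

Repeat the key across the message: OCWO
E(4)+O(14): 18 → S
U(20)+C(2): 22 → W
D(3)+W(22): 25 → Z
T(19)+O(14): 33≡7 → H

SWZH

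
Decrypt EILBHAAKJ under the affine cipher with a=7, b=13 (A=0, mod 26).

VDWCONNHS

The inverse of 7 mod 26 is 15, since 7·15=105≡1. Apply D(y)=15·(y−13) mod 26:
E(4): 15·(4−13)=-135≡21 → V
I(8): 15·(8−13)=-75≡3 → D
L(11): 15·(11−13)=-30≡22 → W
B(1): 15·(1−13)=-180≡2 → C
H(7): 15·(7−13)=-90≡14 → O
A(0): 15·(0−13)=-195≡13 → N
A(0): 15·(0−13)=-195≡13 → N
K(10): 15·(10−13)=-45≡7 → H
J(9): 15·(9−13)=-60≡18 → S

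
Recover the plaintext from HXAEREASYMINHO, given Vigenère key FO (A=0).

Repeat the key across the ciphertext: FOFOFOFOFOFOFO
H(7)−F(5): 2 → C
X(23)−O(14): 9 → J
A(0)−F(5): -5≡21 → V
E(4)−O(14): -10≡16 → Q
R(17)−F(5): 12 → M
E(4)−O(14): -10≡16 → Q
A(0)−F(5): -5≡21 → V
S(18)−O(14): 4 → E
Y(24)−F(5): 19 → T
M(12)−O(14): -2≡24 → Y
I(8)−F(5): 3 → D
N(13)−O(14): -1≡25 → Z
H(7)−F(5): 2 → C
O(14)−O(14): 0 → A

CJVQMQVETYDZCA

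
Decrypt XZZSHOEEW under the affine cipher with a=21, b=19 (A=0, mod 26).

UEEVSBDDP

The inverse of 21 mod 26 is 5, since 21·5=105≡1. Apply D(y)=5·(y−19) mod 26:
X(23): 5·(23−19)=20 → U
Z(25): 5·(25−19)=30≡4 → E
Z(25): 5·(25−19)=30≡4 → E
S(18): 5·(18−19)=-5≡21 → V
H(7): 5·(7−19)=-60≡18 → S
O(14): 5·(14−19)=-25≡1 → B
E(4): 5·(4−19)=-75≡3 → D
E(4): 5·(4−19)=-75≡3 → D
W(22): 5·(22−19)=15 → P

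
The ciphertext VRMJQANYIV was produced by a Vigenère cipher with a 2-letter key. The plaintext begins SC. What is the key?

DP

Subtract each crib letter from the matching ciphertext letter (mod 26):
V(21)−S(18)=3 → D
R(17)−C(2)=15 → P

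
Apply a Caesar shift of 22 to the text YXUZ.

Y(24): 24+22=46≡20 → U
X(23): 23+22=45≡19 → T
U(20): 20+22=42≡16 → Q
Z(25): 25+22=47≡21 → V

UTQV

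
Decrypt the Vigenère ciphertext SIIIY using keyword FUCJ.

Repeat the key across the ciphertext: FUCJF
S(18)−F(5): 13 → N
I(8)−U(20): -12≡14 → O
I(8)−C(2): 6 → G
I(8)−J(9): -1≡25 → Z
Y(24)−F(5): 19 → T

NOGZT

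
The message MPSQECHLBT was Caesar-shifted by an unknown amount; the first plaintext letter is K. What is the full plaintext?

From the crib: M(12)−K(10)=2, so the shift is 2.
Subtract 2 from each ciphertext letter:
M(12): 12−2=10 → K
P(15): 15−2=13 → N
S(18): 18−2=16 → Q
Q(16): 16−2=14 → O
E(4): 4−2=2 → C
C(2): 2−2=0 → A
H(7): 7−2=5 → F
L(11): 11−2=9 → J
B(1): 1−2=-1≡25 → Z
T(19): 19−2=17 → R

KNQOCAFJZR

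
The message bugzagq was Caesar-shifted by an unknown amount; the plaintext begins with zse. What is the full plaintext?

zsexyeo

From the crib: b(1)−z(25)=-24≡2, so the shift is 2.
Subtract 2 from each ciphertext letter:
b(1): 1−2=-1≡25 → z
u(20): 20−2=18 → s
g(6): 6−2=4 → e
z(25): 25−2=23 → x
a(0): 0−2=-2≡24 → y
g(6): 6−2=4 → e
q(16): 16−2=14 → o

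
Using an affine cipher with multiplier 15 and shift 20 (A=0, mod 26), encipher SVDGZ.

EXNGF

S(18): 15·18+20=290≡4 → E
V(21): 15·21+20=335≡23 → X
D(3): 15·3+20=65≡13 → N
G(6): 15·6+20=110≡6 → G
Z(25): 15·25+20=395≡5 → F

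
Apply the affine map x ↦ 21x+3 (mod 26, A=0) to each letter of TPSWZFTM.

MGRXIEMV

T(19): 21·19+3=402≡12 → M
P(15): 21·15+3=318≡6 → G
S(18): 21·18+3=381≡17 → R
W(22): 21·22+3=465≡23 → X
Z(25): 21·25+3=528≡8 → I
F(5): 21·5+3=108≡4 → E
T(19): 21·19+3=402≡12 → M
M(12): 21·12+3=255≡21 → V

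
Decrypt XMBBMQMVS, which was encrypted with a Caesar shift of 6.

RGVVGKGPM

X(23): 23−6=17 → R
M(12): 12−6=6 → G
B(1): 1−6=-5≡21 → V
B(1): 1−6=-5≡21 → V
M(12): 12−6=6 → G
Q(16): 16−6=10 → K
M(12): 12−6=6 → G
V(21): 21−6=15 → P
S(18): 18−6=12 → M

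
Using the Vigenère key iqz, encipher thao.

Repeat the key across the message: iqzi
t(19)+i(8): 27≡1 → b
h(7)+q(16): 23 → x
a(0)+z(25): 25 → z
o(14)+i(8): 22 → w

bxzw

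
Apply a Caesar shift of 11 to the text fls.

f(5): 5+11=16 → q
l(11): 11+11=22 → w
s(18): 18+11=29≡3 → d

qwd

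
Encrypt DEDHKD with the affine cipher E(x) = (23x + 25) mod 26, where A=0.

QNQEVQ

D(3): 23·3+25=94≡16 → Q
E(4): 23·4+25=117≡13 → N
D(3): 23·3+25=94≡16 → Q
H(7): 23·7+25=186≡4 → E
K(10): 23·10+25=255≡21 → V
D(3): 23·3+25=94≡16 → Q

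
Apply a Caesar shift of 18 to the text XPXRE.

PHPJW

X(23): 23+18=41≡15 → P
P(15): 15+18=33≡7 → H
X(23): 23+18=41≡15 → P
R(17): 17+18=35≡9 → J
E(4): 4+18=22 → W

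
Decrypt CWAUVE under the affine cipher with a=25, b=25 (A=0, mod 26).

The inverse of 25 mod 26 is 25, since 25·25=625≡1. Apply D(y)=25·(y−25) mod 26:
C(2): 25·(2−25)=-575≡23 → X
W(22): 25·(22−25)=-75≡3 → D
A(0): 25·(0−25)=-625≡25 → Z
U(20): 25·(20−25)=-125≡5 → F
V(21): 25·(21−25)=-100≡4 → E
E(4): 25·(4−25)=-525≡21 → V

XDZFEV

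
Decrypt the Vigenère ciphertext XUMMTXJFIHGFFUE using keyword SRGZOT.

Repeat the key across the ciphertext: SRGZOTSRGZOTSRG
X(23)−S(18): 5 → F
U(20)−R(17): 3 → D
M(12)−G(6): 6 → G
M(12)−Z(25): -13≡13 → N
T(19)−O(14): 5 → F
X(23)−T(19): 4 → E
J(9)−S(18): -9≡17 → R
F(5)−R(17): -12≡14 → O
I(8)−G(6): 2 → C
H(7)−Z(25): -18≡8 → I
G(6)−O(14): -8≡18 → S
F(5)−T(19): -14≡12 → M
F(5)−S(18): -13≡13 → N
U(20)−R(17): 3 → D
E(4)−G(6): -2≡24 → Y

FDGNFEROCISMNDY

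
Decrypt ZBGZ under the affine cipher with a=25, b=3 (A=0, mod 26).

ECXE

The inverse of 25 mod 26 is 25, since 25·25=625≡1. Apply D(y)=25·(y−3) mod 26:
Z(25): 25·(25−3)=550≡4 → E
B(1): 25·(1−3)=-50≡2 → C
G(6): 25·(6−3)=75≡23 → X
Z(25): 25·(25−3)=550≡4 → E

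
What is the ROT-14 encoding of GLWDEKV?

G(6): 6+14=20 → U
L(11): 11+14=25 → Z
W(22): 22+14=36≡10 → K
D(3): 3+14=17 → R
E(4): 4+14=18 → S
K(10): 10+14=24 → Y
V(21): 21+14=35≡9 → J

UZKRSYJ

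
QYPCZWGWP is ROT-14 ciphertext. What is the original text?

CKBOLISIB

Q(16): 16−14=2 → C
Y(24): 24−14=10 → K
P(15): 15−14=1 → B
C(2): 2−14=-12≡14 → O
Z(25): 25−14=11 → L
W(22): 22−14=8 → I
G(6): 6−14=-8≡18 → S
W(22): 22−14=8 → I
P(15): 15−14=1 → B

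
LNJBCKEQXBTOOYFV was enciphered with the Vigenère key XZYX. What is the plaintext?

OOLEFLGTACVRRZHY

Repeat the key across the ciphertext: XZYXXZYXXZYXXZYX
L(11)−X(23): -12≡14 → O
N(13)−Z(25): -12≡14 → O
J(9)−Y(24): -15≡11 → L
B(1)−X(23): -22≡4 → E
C(2)−X(23): -21≡5 → F
K(10)−Z(25): -15≡11 → L
E(4)−Y(24): -20≡6 → G
Q(16)−X(23): -7≡19 → T
X(23)−X(23): 0 → A
B(1)−Z(25): -24≡2 → C
T(19)−Y(24): -5≡21 → V
O(14)−X(23): -9≡17 → R
O(14)−X(23): -9≡17 → R
Y(24)−Z(25): -1≡25 → Z
F(5)−Y(24): -19≡7 → H
V(21)−X(23): -2≡24 → Y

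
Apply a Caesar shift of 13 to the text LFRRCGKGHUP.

L(11): 11+13=24 → Y
F(5): 5+13=18 → S
R(17): 17+13=30≡4 → E
R(17): 17+13=30≡4 → E
C(2): 2+13=15 → P
G(6): 6+13=19 → T
K(10): 10+13=23 → X
G(6): 6+13=19 → T
H(7): 7+13=20 → U
U(20): 20+13=33≡7 → H
P(15): 15+13=28≡2 → C

YSEEPTXTUHC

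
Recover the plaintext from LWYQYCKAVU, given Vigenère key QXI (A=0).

Repeat the key across the ciphertext: QXIQXIQXIQ
L(11)−Q(16): -5≡21 → V
W(22)−X(23): -1≡25 → Z
Y(24)−I(8): 16 → Q
Q(16)−Q(16): 0 → A
Y(24)−X(23): 1 → B
C(2)−I(8): -6≡20 → U
K(10)−Q(16): -6≡20 → U
A(0)−X(23): -23≡3 → D
V(21)−I(8): 13 → N
U(20)−Q(16): 4 → E

VZQABUUDNE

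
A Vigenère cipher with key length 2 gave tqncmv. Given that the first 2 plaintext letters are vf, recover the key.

Subtract each crib letter from the matching ciphertext letter (mod 26):
t(19)−v(21)=-2≡24 → y
q(16)−f(5)=11 → l

yl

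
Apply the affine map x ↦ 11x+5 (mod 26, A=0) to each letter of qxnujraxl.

q(16): 11·16+5=181≡25 → z
x(23): 11·23+5=258≡24 → y
n(13): 11·13+5=148≡18 → s
u(20): 11·20+5=225≡17 → r
j(9): 11·9+5=104≡0 → a
r(17): 11·17+5=192≡10 → k
a(0): 11·0+5=5 → f
x(23): 11·23+5=258≡24 → y
l(11): 11·11+5=126≡22 → w

zysrakfyw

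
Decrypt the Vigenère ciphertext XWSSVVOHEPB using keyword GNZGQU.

Repeat the key across the ciphertext: GNZGQUGNZGQ
X(23)−G(6): 17 → R
W(22)−N(13): 9 → J
S(18)−Z(25): -7≡19 → T
S(18)−G(6): 12 → M
V(21)−Q(16): 5 → F
V(21)−U(20): 1 → B
O(14)−G(6): 8 → I
H(7)−N(13): -6≡20 → U
E(4)−Z(25): -21≡5 → F
P(15)−G(6): 9 → J
B(1)−Q(16): -15≡11 → L

RJTMFBIUFJL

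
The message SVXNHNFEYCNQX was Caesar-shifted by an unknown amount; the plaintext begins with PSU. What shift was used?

From the crib: S(18)−P(15)=3, so the shift is 3.

3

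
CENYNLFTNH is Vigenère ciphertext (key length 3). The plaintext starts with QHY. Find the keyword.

MXP

Subtract each crib letter from the matching ciphertext letter (mod 26):
C(2)−Q(16)=-14≡12 → M
E(4)−H(7)=-3≡23 → X
N(13)−Y(24)=-11≡15 → P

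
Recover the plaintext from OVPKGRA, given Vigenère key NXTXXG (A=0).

Repeat the key across the ciphertext: NXTXXGN
O(14)−N(13): 1 → B
V(21)−X(23): -2≡24 → Y
P(15)−T(19): -4≡22 → W
K(10)−X(23): -13≡13 → N
G(6)−X(23): -17≡9 → J
R(17)−G(6): 11 → L
A(0)−N(13): -13≡13 → N

BYWNJLN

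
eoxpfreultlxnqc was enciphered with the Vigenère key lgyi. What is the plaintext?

tizhulgmannpcke

Repeat the key across the ciphertext: lgyilgyilgyilgy
e(4)−l(11): -7≡19 → t
o(14)−g(6): 8 → i
x(23)−y(24): -1≡25 → z
p(15)−i(8): 7 → h
f(5)−l(11): -6≡20 → u
r(17)−g(6): 11 → l
e(4)−y(24): -20≡6 → g
u(20)−i(8): 12 → m
l(11)−l(11): 0 → a
t(19)−g(6): 13 → n
l(11)−y(24): -13≡13 → n
x(23)−i(8): 15 → p
n(13)−l(11): 2 → c
q(16)−g(6): 10 → k
c(2)−y(24): -22≡4 → e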